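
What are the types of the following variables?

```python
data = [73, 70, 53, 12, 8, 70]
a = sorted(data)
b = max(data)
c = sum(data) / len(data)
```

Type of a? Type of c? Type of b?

sorted() returns list; int / int = float; max of ints returns int

list, float, int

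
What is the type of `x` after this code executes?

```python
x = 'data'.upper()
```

str.upper() returns str

str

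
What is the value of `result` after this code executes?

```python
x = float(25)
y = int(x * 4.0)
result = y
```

x = 25.0; y = 100; result = 100

100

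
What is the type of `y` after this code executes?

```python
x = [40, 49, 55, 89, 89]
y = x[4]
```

Indexing list[int] returns int

int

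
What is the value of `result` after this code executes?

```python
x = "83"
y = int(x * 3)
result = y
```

x = '83'; y = 838383; result = 838383

838383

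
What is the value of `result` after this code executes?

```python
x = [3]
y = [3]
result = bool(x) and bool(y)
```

x = [3]; y = [3]; result = True

True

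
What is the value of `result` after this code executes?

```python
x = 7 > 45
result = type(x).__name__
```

x is bool; result = 'bool'

'bool'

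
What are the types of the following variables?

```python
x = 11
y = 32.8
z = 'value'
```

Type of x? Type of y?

x is assigned a bare integer (no decimal point), so it is an int; y is assigned a number with a decimal point, so it is a float

int, float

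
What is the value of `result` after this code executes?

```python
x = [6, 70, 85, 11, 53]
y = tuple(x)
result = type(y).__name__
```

x is list; y is tuple; result = 'tuple'

'tuple'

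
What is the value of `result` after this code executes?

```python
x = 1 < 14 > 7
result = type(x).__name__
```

x is bool; result = 'bool'

'bool'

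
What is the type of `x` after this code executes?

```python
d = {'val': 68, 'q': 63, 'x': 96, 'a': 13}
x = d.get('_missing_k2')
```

dict.get() returns None when key not found

NoneType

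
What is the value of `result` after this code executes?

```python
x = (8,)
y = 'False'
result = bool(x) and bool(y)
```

x = (8,); y = 'False'; result = True

True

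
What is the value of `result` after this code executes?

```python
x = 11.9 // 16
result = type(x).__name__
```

x is float; result = 'float'

'float'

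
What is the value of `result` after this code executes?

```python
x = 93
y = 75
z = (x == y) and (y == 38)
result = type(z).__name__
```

x is int; y is int; z is bool; result = 'bool'

'bool'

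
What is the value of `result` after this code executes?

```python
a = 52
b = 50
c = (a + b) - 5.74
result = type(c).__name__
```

a is int; b is int; c is float; result = 'float'

'float'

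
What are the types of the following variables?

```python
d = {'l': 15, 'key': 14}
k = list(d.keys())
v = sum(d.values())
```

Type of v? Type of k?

sum of ints is int; list() converts to list

int, list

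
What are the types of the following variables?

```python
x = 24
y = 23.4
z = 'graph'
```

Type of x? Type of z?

x is assigned a bare integer (no decimal point), so it is an int; z is assigned a quoted string literal, so it is a str

int, str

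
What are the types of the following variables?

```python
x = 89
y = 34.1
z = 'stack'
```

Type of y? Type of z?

y is assigned a number with a decimal point, so it is a float; z is assigned a quoted string literal, so it is a str

float, str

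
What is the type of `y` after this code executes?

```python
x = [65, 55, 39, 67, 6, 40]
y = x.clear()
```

list.clear() returns None

NoneType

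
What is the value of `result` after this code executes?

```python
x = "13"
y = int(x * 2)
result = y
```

x = '13'; y = 1313; result = 1313

1313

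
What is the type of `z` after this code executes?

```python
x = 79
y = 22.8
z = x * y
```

int * float = float

float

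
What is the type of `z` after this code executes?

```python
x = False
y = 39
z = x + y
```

bool + int = int (bool is subclass of int)

int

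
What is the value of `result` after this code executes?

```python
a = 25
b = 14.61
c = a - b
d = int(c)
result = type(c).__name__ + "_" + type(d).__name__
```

a is int; b is float; c is float; d is int; result = 'float_int'

'float_int'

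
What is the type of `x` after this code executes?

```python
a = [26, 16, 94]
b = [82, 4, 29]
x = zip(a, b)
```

zip() returns a zip object

zip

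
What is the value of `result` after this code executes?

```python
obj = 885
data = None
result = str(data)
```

obj = 885; data = None; result = 'None'

'None'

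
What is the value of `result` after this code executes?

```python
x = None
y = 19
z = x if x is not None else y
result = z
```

x = None; y = 19; z = 19; result = 19

19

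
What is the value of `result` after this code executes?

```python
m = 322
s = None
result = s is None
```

m = 322; s = None; result = True

True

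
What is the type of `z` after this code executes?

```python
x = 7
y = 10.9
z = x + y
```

int + float = float

float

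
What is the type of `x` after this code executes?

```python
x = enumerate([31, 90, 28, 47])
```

enumerate() returns an enumerate object

enumerate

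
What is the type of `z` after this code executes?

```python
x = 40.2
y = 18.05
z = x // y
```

float // float = float

float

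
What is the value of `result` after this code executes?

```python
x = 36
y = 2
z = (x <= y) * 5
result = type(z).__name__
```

x is int; y is int; z is int; result = 'int'

'int'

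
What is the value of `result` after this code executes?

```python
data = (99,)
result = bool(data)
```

data = (99,); result = True

True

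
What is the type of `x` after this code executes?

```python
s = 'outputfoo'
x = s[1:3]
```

Slicing a str returns str

str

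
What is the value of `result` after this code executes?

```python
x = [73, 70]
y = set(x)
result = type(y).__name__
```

x is list; y is set; result = 'set'

'set'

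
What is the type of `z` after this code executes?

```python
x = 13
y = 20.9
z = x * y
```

int * float = float

float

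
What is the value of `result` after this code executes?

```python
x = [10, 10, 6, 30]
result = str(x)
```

x = [10, 10, 6, 30]; result = '[10, 10, 6, 30]'

'[10, 10, 6, 30]'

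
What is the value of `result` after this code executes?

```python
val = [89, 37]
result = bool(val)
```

val = [89, 37]; result = True

True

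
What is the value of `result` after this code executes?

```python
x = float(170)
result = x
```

x = 170.0; result = 170.0

170.0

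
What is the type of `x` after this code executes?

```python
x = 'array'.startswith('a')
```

str.startswith() returns bool

bool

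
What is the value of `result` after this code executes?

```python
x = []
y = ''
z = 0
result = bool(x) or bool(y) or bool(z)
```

x = []; y = ''; z = 0; result = False

False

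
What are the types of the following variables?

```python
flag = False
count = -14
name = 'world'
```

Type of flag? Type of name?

flag is assigned the constant False, which has type bool; name is assigned a quoted string literal, so it is a str

bool, str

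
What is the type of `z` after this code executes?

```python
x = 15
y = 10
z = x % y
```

int % int = int

int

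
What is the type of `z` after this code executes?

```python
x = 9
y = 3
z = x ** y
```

positive int ** positive int = int

int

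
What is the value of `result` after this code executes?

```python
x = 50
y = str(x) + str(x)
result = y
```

x = 50; y = '5050'; result = '5050'

'5050'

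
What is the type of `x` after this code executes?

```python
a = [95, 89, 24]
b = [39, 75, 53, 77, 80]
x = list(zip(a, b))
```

list(zip()) returns a list of tuples

list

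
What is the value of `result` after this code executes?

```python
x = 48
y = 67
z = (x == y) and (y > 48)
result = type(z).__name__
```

x is int; y is int; z is bool; result = 'bool'

'bool'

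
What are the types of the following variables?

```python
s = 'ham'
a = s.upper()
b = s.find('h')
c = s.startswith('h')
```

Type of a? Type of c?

upper() returns str; startswith() returns bool

str, bool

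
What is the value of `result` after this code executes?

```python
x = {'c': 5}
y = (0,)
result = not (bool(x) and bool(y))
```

x = {'c': 5}; y = (0,); result = False

False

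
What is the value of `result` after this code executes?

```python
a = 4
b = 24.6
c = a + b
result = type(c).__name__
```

a is int; b is float; c is float; result = 'float'

'float'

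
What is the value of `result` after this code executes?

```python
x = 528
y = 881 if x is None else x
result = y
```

x = 528; y = 528; result = 528

528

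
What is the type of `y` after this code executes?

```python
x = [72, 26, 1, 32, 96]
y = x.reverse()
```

list.reverse() returns None

NoneType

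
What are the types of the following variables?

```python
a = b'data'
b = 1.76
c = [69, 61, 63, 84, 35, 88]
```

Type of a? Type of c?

a is assigned a bytes literal (b'...' prefix); c is assigned a list literal (square brackets)

bytes, list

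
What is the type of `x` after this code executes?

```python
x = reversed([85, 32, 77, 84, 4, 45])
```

reversed() on a list returns list_reverseiterator

list_reverseiterator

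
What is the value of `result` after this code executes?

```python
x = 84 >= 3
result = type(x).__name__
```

x is bool; result = 'bool'

'bool'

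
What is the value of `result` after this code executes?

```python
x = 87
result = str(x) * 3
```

x = 87; result = '878787'

'878787'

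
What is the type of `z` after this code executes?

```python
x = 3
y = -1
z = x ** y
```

int ** negative = float

float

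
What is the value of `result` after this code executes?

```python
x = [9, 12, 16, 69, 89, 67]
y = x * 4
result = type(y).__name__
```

x is list; y is list; result = 'list'

'list'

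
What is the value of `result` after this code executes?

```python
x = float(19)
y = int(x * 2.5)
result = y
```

x = 19.0; y = 47; result = 47

47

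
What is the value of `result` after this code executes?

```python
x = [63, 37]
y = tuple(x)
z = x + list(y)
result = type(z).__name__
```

x is list; y is tuple; z is list; result = 'list'

'list'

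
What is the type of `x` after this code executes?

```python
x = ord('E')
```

ord() returns int (code point)

int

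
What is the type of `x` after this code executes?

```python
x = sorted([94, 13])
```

sorted() always returns list

list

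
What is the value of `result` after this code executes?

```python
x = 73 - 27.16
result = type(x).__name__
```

x is float; result = 'float'

'float'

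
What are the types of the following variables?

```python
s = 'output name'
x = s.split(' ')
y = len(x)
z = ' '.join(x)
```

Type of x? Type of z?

str.split() returns list; str.join() returns str

list, str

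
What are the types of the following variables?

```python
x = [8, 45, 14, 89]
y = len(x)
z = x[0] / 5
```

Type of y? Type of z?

len() returns int; int / int = float

int, float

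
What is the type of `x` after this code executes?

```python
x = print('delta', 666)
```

print() returns None

NoneType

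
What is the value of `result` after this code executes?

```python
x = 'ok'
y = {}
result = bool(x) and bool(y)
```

x = 'ok'; y = {}; result = False

False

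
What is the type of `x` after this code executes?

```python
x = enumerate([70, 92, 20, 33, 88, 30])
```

enumerate() returns an enumerate object

enumerate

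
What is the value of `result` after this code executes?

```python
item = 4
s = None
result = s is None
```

item = 4; s = None; result = True

True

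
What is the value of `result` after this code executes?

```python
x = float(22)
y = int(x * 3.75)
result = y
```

x = 22.0; y = 82; result = 82

82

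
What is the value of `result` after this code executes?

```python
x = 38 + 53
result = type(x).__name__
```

x is int; result = 'int'

'int'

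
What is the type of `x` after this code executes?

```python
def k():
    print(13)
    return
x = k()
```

Bare return returns None

NoneType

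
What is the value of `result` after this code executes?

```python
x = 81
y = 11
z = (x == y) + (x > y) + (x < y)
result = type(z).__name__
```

x is int; y is int; z is int; result = 'int'

'int'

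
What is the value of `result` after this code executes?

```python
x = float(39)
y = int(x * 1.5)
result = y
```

x = 39.0; y = 58; result = 58

58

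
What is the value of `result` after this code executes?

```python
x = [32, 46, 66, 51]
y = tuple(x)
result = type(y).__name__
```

x is list; y is tuple; result = 'tuple'

'tuple'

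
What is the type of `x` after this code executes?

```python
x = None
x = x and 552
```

'and' returns first falsy value (None)

NoneType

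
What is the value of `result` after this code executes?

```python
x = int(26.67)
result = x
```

x = 26; result = 26

26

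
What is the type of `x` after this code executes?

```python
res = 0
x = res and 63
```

'and' returns first falsy value (0 is int)

int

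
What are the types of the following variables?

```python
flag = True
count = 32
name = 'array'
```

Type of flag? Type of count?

flag is assigned the constant True, which has type bool; count is assigned a bare integer (no decimal point), so it is an int

bool, int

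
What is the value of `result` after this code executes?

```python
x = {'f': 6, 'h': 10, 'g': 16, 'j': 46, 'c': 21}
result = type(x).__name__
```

x is dict; result = 'dict'

'dict'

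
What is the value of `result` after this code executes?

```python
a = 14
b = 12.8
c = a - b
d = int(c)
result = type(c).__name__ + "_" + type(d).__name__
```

a is int; b is float; c is float; d is int; result = 'float_int'

'float_int'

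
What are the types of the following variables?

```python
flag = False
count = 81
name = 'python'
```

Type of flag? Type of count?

flag is assigned the constant False, which has type bool; count is assigned a bare integer (no decimal point), so it is an int

bool, int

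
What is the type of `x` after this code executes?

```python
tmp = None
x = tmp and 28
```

'and' returns first falsy value (None)

NoneType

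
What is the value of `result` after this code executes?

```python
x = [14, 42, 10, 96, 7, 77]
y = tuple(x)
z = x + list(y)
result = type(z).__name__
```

x is list; y is tuple; z is list; result = 'list'

'list'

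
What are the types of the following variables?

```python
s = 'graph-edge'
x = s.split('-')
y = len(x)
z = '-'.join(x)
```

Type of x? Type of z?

str.split() returns list; str.join() returns str

list, str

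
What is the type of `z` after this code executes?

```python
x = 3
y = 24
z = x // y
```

int // int = int

int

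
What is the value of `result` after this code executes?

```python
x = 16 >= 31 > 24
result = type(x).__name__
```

x is bool; result = 'bool'

'bool'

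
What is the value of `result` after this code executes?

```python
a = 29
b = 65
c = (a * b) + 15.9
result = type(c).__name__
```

a is int; b is int; c is float; result = 'float'

'float'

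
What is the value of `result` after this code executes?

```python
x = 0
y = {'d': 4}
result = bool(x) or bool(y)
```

x = 0; y = {'d': 4}; result = True

True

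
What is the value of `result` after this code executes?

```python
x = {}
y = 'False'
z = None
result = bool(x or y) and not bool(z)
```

x = {}; y = 'False'; z = None; result = True

True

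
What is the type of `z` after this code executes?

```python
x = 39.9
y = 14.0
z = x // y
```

float // float = float

float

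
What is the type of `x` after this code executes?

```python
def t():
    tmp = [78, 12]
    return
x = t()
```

Bare return returns None

NoneType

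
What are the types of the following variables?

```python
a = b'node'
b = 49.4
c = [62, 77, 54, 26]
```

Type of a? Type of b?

a is assigned a bytes literal (b'...' prefix); b is assigned a number with a decimal point, so it is a float

bytes, float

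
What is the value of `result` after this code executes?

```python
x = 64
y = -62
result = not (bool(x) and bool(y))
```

x = 64; y = -62; result = False

False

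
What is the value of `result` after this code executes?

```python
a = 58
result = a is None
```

a = 58; result = False

False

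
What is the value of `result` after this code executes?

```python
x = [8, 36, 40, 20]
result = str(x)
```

x = [8, 36, 40, 20]; result = '[8, 36, 40, 20]'

'[8, 36, 40, 20]'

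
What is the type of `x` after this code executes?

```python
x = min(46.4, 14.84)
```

min() of floats returns float

float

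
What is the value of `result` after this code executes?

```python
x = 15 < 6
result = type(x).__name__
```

x is bool; result = 'bool'

'bool'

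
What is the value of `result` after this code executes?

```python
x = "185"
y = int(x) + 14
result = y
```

x = '185'; y = 199; result = 199

199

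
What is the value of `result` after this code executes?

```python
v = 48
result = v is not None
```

v = 48; result = True

True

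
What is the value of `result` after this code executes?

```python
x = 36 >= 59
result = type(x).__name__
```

x is bool; result = 'bool'

'bool'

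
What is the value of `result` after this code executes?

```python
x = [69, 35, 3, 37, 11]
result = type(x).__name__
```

x is list; result = 'list'

'list'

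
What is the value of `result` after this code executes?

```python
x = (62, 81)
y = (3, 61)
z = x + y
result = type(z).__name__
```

x is tuple; y is tuple; z is tuple; result = 'tuple'

'tuple'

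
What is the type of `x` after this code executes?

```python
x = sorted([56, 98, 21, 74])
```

sorted() always returns list

list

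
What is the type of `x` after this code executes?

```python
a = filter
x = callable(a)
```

callable() returns bool

bool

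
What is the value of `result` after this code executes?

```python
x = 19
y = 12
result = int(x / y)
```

x = 19; y = 12; result = 1

1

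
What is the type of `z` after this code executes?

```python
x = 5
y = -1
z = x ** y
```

int ** negative = float

float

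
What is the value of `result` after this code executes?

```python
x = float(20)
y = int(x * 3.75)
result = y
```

x = 20.0; y = 75; result = 75

75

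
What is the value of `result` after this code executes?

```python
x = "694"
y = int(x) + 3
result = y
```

x = '694'; y = 697; result = 697

697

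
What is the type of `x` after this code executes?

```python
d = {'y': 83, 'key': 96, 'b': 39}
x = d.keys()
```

.keys() returns dict_keys view

dict_keys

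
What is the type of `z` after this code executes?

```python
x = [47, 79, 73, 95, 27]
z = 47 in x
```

'in' operator returns bool

bool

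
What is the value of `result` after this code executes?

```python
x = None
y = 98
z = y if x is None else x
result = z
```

x = None; y = 98; z = 98; result = 98

98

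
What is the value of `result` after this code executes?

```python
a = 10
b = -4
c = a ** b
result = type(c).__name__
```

a is int; b is int; c is float; result = 'float'

'float'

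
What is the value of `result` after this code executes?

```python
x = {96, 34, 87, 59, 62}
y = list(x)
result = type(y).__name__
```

x is set; y is list; result = 'list'

'list'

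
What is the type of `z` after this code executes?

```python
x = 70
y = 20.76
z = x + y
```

int + float = float

float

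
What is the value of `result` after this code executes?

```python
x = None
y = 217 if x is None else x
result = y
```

x = None; y = 217; result = 217

217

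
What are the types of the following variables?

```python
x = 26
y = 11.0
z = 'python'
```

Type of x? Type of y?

x is assigned a bare integer (no decimal point), so it is an int; y is assigned a number with a decimal point, so it is a float

int, float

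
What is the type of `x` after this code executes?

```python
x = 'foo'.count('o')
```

str.count() returns int

int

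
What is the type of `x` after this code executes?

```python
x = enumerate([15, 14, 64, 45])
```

enumerate() returns an enumerate object

enumerate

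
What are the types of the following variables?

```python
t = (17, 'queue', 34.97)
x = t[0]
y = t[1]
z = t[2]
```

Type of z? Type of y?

tuple[2] is float; tuple[1] is str

float, str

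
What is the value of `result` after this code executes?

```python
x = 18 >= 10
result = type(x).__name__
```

x is bool; result = 'bool'

'bool'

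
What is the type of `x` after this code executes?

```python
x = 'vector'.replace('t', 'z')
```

str.replace() returns str

str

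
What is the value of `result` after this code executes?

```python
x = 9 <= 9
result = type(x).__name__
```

x is bool; result = 'bool'

'bool'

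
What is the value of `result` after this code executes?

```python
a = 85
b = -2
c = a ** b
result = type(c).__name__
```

a is int; b is int; c is float; result = 'float'

'float'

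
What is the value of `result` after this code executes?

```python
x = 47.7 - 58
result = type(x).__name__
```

x is float; result = 'float'

'float'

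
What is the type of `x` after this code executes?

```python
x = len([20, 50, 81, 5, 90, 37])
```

len() always returns int

int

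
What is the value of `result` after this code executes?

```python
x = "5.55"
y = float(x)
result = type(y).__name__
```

x is str; y is float; result = 'float'

'float'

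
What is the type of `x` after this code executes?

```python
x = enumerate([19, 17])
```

enumerate() returns an enumerate object

enumerate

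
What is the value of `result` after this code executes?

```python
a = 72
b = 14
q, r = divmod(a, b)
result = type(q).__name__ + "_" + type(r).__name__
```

a is int; b is int; q is int; r is int; result = 'int_int'

'int_int'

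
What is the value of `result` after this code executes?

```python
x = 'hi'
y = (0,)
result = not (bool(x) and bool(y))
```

x = 'hi'; y = (0,); result = False

False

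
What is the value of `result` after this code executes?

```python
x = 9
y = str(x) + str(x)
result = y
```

x = 9; y = '99'; result = '99'

'99'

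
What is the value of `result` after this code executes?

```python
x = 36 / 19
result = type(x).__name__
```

x is float; result = 'float'

'float'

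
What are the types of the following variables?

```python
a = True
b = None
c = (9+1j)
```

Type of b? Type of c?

b is assigned None, whose type is NoneType; c is assigned (9+1j), an int plus an imaginary literal (j suffix), which evaluates to complex

NoneType, complex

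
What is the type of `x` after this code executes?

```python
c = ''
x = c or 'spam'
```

'or' returns first truthy value (str)

str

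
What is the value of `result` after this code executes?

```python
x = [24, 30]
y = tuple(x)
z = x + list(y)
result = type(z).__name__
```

x is list; y is tuple; z is list; result = 'list'

'list'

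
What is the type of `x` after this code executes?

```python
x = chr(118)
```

chr() returns str (single char)

str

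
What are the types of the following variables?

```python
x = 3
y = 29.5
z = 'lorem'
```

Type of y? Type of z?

y is assigned a number with a decimal point, so it is a float; z is assigned a quoted string literal, so it is a str

float, str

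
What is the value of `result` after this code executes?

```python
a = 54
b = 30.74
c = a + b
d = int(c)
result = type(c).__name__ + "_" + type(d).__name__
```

a is int; b is float; c is float; d is int; result = 'float_int'

'float_int'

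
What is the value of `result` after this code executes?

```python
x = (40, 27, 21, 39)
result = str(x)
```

x = (40, 27, 21, 39); result = '(40, 27, 21, 39)'

'(40, 27, 21, 39)'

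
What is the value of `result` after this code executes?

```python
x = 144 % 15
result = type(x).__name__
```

x is int; result = 'int'

'int'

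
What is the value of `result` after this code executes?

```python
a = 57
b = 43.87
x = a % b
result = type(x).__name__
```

a is int; b is float; x is float; result = 'float'

'float'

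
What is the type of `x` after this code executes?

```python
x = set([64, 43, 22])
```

set() constructor returns set

set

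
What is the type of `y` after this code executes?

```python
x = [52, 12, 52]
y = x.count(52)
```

list.count() returns int

int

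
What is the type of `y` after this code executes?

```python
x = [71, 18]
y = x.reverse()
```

list.reverse() returns None

NoneType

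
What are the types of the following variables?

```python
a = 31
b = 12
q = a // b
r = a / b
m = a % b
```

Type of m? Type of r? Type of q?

% of ints returns int; / returns float; // returns int

int, float, int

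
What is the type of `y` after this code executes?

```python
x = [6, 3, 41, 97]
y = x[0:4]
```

Slicing a list returns a list

list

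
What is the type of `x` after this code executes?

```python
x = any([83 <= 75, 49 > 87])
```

any() returns bool

bool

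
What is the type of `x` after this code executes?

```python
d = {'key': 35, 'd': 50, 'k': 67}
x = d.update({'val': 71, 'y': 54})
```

dict.update() returns None

NoneType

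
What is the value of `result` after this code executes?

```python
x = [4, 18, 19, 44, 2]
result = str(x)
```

x = [4, 18, 19, 44, 2]; result = '[4, 18, 19, 44, 2]'

'[4, 18, 19, 44, 2]'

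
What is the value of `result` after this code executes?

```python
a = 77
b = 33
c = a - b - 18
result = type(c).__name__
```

a is int; b is int; c is int; result = 'int'

'int'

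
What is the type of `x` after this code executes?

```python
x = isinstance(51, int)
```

isinstance() returns bool

bool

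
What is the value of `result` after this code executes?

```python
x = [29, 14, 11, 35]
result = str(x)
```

x = [29, 14, 11, 35]; result = '[29, 14, 11, 35]'

'[29, 14, 11, 35]'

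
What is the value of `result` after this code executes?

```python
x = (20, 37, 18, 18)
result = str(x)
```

x = (20, 37, 18, 18); result = '(20, 37, 18, 18)'

'(20, 37, 18, 18)'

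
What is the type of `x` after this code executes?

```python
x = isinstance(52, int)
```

isinstance() returns bool

bool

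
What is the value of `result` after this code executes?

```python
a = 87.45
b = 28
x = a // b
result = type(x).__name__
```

a is float; b is int; x is float; result = 'float'

'float'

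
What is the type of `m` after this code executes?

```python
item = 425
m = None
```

None has type NoneType

NoneType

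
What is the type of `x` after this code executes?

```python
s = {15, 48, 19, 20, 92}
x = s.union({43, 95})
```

set.union() returns a new set

set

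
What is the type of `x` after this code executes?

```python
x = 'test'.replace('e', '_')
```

str.replace() returns str

str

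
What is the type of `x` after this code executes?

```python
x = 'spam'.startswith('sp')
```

str.startswith() returns bool

bool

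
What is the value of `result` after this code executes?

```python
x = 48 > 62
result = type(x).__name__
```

x is bool; result = 'bool'

'bool'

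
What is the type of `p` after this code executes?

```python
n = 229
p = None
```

None has type NoneType

NoneType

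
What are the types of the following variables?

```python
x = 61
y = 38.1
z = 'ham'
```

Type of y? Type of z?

y is assigned a number with a decimal point, so it is a float; z is assigned a quoted string literal, so it is a str

float, str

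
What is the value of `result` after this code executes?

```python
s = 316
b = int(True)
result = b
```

s = 316; b = 1; result = 1

1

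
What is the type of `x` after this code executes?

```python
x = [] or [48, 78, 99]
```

'or' returns first truthy value (list)

list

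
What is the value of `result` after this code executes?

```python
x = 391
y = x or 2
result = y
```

x = 391; y = 391; result = 391

391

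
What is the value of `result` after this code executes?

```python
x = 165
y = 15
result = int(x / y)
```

x = 165; y = 15; result = 11

11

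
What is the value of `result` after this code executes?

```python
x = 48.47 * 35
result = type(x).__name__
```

x is float; result = 'float'

'float'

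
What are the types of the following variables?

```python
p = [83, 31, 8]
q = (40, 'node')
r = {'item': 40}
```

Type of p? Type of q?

p is assigned a list literal (square brackets); q is assigned a tuple (parenthesized, comma-separated values)

list, tuple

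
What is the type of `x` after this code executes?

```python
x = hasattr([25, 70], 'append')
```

hasattr() returns bool

bool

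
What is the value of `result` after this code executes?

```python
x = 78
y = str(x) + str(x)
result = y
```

x = 78; y = '7878'; result = '7878'

'7878'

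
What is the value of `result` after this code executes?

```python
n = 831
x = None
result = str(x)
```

n = 831; x = None; result = 'None'

'None'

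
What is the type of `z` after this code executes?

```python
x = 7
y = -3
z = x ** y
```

int ** negative = float

float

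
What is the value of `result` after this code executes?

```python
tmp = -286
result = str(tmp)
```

tmp = -286; result = '-286'

'-286'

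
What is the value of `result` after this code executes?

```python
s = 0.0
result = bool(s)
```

s = 0.0; result = False

False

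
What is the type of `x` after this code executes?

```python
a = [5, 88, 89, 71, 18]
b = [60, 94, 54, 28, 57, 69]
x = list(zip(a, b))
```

list(zip()) returns a list of tuples

list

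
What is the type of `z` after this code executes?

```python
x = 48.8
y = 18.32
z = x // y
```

float // float = float

float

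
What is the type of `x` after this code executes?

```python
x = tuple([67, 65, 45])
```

tuple() constructor returns tuple

tuple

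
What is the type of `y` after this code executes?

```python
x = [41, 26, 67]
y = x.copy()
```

list.copy() returns list

list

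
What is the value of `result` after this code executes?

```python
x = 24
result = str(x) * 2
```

x = 24; result = '2424'

'2424'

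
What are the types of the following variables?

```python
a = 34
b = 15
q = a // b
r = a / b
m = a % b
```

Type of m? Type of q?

% of ints returns int; // returns int

int, int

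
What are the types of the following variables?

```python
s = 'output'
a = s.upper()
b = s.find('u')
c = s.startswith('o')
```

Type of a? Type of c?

upper() returns str; startswith() returns bool

str, bool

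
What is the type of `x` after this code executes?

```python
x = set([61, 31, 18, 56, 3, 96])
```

set() constructor returns set

set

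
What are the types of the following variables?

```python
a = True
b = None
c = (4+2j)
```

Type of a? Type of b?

a is assigned the constant True, which has type bool; b is assigned None, whose type is NoneType

bool, NoneType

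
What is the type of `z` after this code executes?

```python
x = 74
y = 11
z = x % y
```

int % int = int

int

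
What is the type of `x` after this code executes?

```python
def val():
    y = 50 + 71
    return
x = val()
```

Bare return returns None

NoneType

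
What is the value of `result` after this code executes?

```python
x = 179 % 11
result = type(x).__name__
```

x is int; result = 'int'

'int'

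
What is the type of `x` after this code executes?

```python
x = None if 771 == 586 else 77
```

771 == 586 is False, so the else branch is taken

int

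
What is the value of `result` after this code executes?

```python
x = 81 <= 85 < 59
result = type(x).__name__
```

x is bool; result = 'bool'

'bool'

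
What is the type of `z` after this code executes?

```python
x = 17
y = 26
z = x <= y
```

Comparison returns bool

bool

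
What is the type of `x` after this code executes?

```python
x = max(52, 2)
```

max() of ints returns int

int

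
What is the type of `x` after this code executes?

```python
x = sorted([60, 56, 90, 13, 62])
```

sorted() always returns list

list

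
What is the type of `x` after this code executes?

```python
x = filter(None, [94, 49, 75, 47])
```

filter() returns a filter object

filter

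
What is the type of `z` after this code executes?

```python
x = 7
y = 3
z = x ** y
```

positive int ** positive int = int

int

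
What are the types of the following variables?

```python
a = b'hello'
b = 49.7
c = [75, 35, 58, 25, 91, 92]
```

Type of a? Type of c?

a is assigned a bytes literal (b'...' prefix); c is assigned a list literal (square brackets)

bytes, list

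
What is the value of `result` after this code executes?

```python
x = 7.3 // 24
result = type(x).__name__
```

x is float; result = 'float'

'float'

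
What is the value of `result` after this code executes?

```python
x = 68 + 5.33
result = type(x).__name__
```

x is float; result = 'float'

'float'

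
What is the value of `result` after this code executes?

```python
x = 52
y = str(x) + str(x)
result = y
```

x = 52; y = '5252'; result = '5252'

'5252'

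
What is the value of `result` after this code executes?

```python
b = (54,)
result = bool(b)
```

b = (54,); result = True

True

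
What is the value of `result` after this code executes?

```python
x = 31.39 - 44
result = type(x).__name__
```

x is float; result = 'float'

'float'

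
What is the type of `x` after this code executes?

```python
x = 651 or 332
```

'or' returns first truthy value (int)

int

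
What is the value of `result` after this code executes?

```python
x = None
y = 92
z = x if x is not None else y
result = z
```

x = None; y = 92; z = 92; result = 92

92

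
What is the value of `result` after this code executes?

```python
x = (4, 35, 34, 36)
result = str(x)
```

x = (4, 35, 34, 36); result = '(4, 35, 34, 36)'

'(4, 35, 34, 36)'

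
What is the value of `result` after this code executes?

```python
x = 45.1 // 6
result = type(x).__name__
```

x is float; result = 'float'

'float'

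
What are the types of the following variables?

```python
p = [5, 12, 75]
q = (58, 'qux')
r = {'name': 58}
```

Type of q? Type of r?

q is assigned a tuple (parenthesized, comma-separated values); r is assigned a dict literal ({key: value})

tuple, dict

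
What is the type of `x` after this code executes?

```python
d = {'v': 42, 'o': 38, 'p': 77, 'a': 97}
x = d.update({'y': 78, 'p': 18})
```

dict.update() returns None

NoneType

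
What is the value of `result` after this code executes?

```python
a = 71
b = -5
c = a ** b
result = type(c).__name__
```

a is int; b is int; c is float; result = 'float'

'float'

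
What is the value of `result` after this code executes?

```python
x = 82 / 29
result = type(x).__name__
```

x is float; result = 'float'

'float'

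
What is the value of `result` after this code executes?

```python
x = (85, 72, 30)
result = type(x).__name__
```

x is tuple; result = 'tuple'

'tuple'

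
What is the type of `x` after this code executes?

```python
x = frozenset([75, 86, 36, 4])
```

frozenset() returns frozenset

frozenset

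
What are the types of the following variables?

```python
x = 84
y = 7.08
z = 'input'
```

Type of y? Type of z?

y is assigned a number with a decimal point, so it is a float; z is assigned a quoted string literal, so it is a str

float, str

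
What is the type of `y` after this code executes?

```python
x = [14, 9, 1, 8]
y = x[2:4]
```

Slicing a list returns a list

list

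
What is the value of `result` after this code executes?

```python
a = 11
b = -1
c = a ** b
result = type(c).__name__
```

a is int; b is int; c is float; result = 'float'

'float'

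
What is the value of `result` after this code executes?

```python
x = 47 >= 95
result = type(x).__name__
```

x is bool; result = 'bool'

'bool'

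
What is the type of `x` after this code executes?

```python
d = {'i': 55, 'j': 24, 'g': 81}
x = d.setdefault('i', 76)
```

dict.setdefault() returns the (existing or default) value

int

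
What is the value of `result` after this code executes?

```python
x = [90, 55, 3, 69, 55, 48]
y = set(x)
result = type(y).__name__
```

x is list; y is set; result = 'set'

'set'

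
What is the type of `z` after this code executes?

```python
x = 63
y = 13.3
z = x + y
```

int + float = float

float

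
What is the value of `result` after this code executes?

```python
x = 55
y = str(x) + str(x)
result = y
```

x = 55; y = '5555'; result = '5555'

'5555'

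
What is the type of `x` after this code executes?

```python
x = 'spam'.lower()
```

str.lower() returns str

str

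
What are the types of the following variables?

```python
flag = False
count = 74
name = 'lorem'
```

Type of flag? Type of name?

flag is assigned the constant False, which has type bool; name is assigned a quoted string literal, so it is a str

bool, str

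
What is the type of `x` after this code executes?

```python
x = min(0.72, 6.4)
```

min() of floats returns float

float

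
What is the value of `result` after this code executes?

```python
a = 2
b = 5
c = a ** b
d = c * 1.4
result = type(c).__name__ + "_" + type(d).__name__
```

a is int; b is int; c is int; d is float; result = 'int_float'

'int_float'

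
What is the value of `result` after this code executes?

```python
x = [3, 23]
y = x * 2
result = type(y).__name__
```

x is list; y is list; result = 'list'

'list'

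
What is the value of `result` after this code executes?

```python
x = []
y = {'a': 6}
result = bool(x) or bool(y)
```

x = []; y = {'a': 6}; result = True

True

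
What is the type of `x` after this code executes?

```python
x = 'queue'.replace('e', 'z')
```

str.replace() returns str

str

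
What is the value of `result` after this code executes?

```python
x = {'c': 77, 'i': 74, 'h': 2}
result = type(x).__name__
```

x is dict; result = 'dict'

'dict'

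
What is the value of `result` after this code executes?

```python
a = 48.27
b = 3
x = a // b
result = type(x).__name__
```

a is float; b is int; x is float; result = 'float'

'float'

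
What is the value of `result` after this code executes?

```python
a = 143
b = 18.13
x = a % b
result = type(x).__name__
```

a is int; b is float; x is float; result = 'float'

'float'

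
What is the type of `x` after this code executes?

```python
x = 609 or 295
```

'or' returns first truthy value (int)

int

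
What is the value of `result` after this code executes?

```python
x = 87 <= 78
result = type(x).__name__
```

x is bool; result = 'bool'

'bool'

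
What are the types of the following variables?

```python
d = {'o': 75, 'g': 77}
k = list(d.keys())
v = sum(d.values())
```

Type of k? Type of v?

list() converts to list; sum of ints is int

list, int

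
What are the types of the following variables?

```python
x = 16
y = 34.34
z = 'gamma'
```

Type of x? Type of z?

x is assigned a bare integer (no decimal point), so it is an int; z is assigned a quoted string literal, so it is a str

int, str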